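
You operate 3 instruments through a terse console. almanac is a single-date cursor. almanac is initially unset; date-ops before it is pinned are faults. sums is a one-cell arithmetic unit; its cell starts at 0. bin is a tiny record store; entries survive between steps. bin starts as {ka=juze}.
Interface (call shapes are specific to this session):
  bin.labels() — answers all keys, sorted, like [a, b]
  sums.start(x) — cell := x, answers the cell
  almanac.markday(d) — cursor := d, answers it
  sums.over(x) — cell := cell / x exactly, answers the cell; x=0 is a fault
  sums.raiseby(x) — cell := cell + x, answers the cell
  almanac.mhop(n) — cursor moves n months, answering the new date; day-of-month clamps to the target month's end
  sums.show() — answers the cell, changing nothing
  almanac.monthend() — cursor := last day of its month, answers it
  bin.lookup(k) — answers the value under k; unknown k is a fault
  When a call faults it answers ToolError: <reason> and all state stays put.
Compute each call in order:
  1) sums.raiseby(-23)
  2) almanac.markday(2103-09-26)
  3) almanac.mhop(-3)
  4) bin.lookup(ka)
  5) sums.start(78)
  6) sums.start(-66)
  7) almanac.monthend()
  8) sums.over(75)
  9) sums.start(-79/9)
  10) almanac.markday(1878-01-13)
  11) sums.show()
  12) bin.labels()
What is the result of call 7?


// sums.raiseby(-23) == -23
// almanac.markday(2103-09-26) == 2103-09-26
// almanac.mhop(-3) == 2103-06-26
// bin.lookup(ka) == juze
// sums.start(78) == 78
// sums.start(-66) == -66
// almanac.monthend() == 2103-06-30
// sums.over(75) == -22/25
// sums.start(-79/9) == -79/9
// almanac.markday(1878-01-13) == 1878-01-13
// sums.show() == -79/9
// bin.labels() == [ka]

Answer: 2103-06-30


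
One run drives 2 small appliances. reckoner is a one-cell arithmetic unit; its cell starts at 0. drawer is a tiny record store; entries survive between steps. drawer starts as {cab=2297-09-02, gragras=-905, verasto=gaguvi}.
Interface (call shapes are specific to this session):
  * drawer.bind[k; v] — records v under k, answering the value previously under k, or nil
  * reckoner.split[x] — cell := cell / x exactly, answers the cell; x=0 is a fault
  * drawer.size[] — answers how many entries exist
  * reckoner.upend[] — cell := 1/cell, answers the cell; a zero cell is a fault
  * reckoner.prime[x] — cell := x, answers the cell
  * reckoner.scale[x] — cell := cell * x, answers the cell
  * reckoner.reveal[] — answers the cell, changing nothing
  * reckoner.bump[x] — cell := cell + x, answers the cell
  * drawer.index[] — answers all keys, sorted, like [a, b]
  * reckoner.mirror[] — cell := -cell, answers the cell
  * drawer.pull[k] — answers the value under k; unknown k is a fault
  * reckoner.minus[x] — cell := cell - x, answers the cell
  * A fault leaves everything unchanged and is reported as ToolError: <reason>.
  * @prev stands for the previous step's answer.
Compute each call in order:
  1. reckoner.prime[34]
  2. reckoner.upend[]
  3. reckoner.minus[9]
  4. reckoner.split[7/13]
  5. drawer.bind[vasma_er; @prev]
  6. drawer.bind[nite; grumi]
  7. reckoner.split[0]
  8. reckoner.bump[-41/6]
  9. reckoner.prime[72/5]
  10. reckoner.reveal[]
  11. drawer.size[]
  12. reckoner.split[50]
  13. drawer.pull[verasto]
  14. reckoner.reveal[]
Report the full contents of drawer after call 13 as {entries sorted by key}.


Answer: {cab=2297-09-02, gragras=-905, nite=grumi, vasma_er=-3965/238, verasto=gaguvi}

Derivation:
Step: reckoner.prime[x=34]
Result: 34
Step: reckoner.upend[]
Result: 1/34
Step: reckoner.minus[x=9]
Result: -305/34
Step: reckoner.split[x=7/13]
Result: -3965/238
Step: drawer.bind[k=vasma_er; v=@prev]
Result: nil
Step: drawer.bind[k=nite; v=grumi]
Result: nil
Step: reckoner.split[x=0]
Result: ToolError: division by zero
Step: reckoner.bump[x=-41/6]
Result: -8387/357
Step: reckoner.prime[x=72/5]
Result: 72/5
Step: reckoner.reveal[]
Result: 72/5
Step: drawer.size[]
Result: 5
Step: reckoner.split[x=50]
Result: 36/125
Step: drawer.pull[k=verasto]
Result: gaguvi
Step: reckoner.reveal[]
Result: 36/125


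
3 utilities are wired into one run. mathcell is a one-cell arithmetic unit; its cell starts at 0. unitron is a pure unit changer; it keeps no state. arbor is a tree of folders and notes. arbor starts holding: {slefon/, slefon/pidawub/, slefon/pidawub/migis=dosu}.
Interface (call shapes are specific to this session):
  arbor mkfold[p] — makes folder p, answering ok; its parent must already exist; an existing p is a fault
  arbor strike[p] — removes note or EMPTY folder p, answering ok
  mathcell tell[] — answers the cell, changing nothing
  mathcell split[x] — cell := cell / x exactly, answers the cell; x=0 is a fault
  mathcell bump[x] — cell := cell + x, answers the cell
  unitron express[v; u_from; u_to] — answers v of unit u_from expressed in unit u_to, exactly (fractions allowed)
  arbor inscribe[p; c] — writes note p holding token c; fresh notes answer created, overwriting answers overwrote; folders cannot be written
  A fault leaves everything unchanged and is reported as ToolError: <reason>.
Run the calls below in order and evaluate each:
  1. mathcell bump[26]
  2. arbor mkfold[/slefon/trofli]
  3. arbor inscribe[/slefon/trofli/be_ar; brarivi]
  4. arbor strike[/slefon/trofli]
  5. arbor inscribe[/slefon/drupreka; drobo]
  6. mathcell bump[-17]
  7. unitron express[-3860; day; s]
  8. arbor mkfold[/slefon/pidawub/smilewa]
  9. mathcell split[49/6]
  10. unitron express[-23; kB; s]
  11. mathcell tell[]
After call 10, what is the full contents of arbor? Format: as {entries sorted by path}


·→ mathcell bump(x=26)
·← 26
·→ arbor mkfold(p=/slefon/trofli)
·← ok
·→ arbor inscribe(p=/slefon/trofli/be_ar, c=brarivi)
·← created
·→ arbor strike(p=/slefon/trofli)
·← ToolError: not empty
·→ arbor inscribe(p=/slefon/drupreka, c=drobo)
·← created
·→ mathcell bump(x=-17)
·← 9
·→ unitron express(v=-3860, u_from=day, u_to=s)
·← -333504000
·→ arbor mkfold(p=/slefon/pidawub/smilewa)
·← ok
·→ mathcell split(x=49/6)
·← 54/49
·→ unitron express(v=-23, u_from=kB, u_to=s)
·← ToolError: incompatible units
·→ mathcell tell()
·← 54/49

Answer: {slefon/, slefon/drupreka=drobo, slefon/pidawub/, slefon/pidawub/migis=dosu, slefon/pidawub/smilewa/, slefon/trofli/, slefon/trofli/be_ar=brarivi}


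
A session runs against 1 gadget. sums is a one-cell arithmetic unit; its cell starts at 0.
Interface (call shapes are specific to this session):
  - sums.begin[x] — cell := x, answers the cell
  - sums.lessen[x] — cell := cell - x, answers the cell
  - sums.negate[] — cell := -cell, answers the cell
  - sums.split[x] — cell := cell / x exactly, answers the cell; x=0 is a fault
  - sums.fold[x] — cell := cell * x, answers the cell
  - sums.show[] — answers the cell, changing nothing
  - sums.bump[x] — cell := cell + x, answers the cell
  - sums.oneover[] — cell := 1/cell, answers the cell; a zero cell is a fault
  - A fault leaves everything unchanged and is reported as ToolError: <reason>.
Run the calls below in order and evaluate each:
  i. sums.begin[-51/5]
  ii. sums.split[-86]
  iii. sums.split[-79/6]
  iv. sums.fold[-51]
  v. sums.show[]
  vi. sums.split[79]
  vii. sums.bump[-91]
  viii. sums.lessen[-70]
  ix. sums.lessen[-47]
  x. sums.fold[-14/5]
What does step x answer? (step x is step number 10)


Step: sums.begin[x: -51/5]
Result: -51/5
Step: sums.split[x: -86]
Result: 51/430
Step: sums.split[x: -79/6]
Result: -153/16985
Step: sums.fold[x: -51]
Result: 7803/16985
Step: sums.show[]
Result: 7803/16985
Step: sums.split[x: 79]
Result: 7803/1341815
Step: sums.bump[x: -91]
Result: -122097362/1341815
Step: sums.lessen[x: -70]
Result: -28170312/1341815
Step: sums.lessen[x: -47]
Result: 34894993/1341815
Step: sums.fold[x: -14/5]
Result: -488529902/6709075

Answer: -488529902/6709075


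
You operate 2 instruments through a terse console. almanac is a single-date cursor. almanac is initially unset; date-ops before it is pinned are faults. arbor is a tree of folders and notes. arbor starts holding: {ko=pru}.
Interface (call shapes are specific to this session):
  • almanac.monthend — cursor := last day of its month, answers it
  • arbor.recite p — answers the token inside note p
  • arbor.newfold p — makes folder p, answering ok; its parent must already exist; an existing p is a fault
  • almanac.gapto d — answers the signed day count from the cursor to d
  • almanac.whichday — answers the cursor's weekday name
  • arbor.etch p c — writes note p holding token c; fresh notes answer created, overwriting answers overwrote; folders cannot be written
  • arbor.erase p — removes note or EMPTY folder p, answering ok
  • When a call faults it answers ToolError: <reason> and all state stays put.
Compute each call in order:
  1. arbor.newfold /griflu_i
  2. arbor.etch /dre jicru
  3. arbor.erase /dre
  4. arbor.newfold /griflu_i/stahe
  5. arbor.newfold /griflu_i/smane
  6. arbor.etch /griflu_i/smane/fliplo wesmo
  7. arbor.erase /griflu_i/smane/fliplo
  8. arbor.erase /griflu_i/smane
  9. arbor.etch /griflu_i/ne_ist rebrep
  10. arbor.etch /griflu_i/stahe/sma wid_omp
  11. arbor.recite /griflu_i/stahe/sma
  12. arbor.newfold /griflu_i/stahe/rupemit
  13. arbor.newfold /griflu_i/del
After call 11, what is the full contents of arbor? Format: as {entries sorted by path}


% arbor.newfold(p=/griflu_i) -> ok
% arbor.etch(p=/dre, c=jicru) -> created
% arbor.erase(p=/dre) -> ok
% arbor.newfold(p=/griflu_i/stahe) -> ok
% arbor.newfold(p=/griflu_i/smane) -> ok
% arbor.etch(p=/griflu_i/smane/fliplo, c=wesmo) -> created
% arbor.erase(p=/griflu_i/smane/fliplo) -> ok
% arbor.erase(p=/griflu_i/smane) -> ok
% arbor.etch(p=/griflu_i/ne_ist, c=rebrep) -> created
% arbor.etch(p=/griflu_i/stahe/sma, c=wid_omp) -> created
% arbor.recite(p=/griflu_i/stahe/sma) -> wid_omp
% arbor.newfold(p=/griflu_i/stahe/rupemit) -> ok
% arbor.newfold(p=/griflu_i/del) -> ok

Answer: {griflu_i/, griflu_i/ne_ist=rebrep, griflu_i/stahe/, griflu_i/stahe/sma=wid_omp, ko=pru}


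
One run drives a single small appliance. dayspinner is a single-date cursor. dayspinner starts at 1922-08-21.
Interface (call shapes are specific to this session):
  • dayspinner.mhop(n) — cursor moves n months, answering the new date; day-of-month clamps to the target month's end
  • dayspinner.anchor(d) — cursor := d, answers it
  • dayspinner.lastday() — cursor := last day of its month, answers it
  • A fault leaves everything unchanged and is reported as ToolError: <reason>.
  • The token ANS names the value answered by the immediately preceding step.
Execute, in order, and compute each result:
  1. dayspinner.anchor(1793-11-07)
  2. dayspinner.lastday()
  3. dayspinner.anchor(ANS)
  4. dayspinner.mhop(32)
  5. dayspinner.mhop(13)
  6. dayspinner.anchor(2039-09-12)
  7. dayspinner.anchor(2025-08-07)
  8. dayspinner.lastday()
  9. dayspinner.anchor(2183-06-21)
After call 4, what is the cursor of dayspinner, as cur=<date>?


[in] dayspinner.anchor d='1793-11-07'
[out] 1793-11-07
[in] dayspinner.lastday
[out] 1793-11-30
[in] dayspinner.anchor d='ANS'
[out] 1793-11-30
[in] dayspinner.mhop n='32'
[out] 1796-07-30
[in] dayspinner.mhop n='13'
[out] 1797-08-30
[in] dayspinner.anchor d='2039-09-12'
[out] 2039-09-12
[in] dayspinner.anchor d='2025-08-07'
[out] 2025-08-07
[in] dayspinner.lastday
[out] 2025-08-31
[in] dayspinner.anchor d='2183-06-21'
[out] 2183-06-21

Answer: cur=1796-07-30


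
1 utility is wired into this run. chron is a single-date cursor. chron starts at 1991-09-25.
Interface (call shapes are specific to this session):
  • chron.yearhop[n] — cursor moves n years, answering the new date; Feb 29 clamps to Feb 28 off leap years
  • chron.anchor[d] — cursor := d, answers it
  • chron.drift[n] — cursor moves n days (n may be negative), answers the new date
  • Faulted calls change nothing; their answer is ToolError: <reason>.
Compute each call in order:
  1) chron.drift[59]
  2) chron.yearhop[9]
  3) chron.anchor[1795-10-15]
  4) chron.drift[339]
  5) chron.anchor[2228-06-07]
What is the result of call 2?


Answer: 2000-11-23

Derivation:
Calling chron.drift using 59, and get 1991-11-23.
Using chron.yearhop using 9, — result: 2000-11-23.
I try chron.anchor using 1795-10-15, — result: 1795-10-15.
Using chron.drift using 339, and see 1796-09-18.
I run chron.anchor using 2228-06-07, → 2228-06-07.


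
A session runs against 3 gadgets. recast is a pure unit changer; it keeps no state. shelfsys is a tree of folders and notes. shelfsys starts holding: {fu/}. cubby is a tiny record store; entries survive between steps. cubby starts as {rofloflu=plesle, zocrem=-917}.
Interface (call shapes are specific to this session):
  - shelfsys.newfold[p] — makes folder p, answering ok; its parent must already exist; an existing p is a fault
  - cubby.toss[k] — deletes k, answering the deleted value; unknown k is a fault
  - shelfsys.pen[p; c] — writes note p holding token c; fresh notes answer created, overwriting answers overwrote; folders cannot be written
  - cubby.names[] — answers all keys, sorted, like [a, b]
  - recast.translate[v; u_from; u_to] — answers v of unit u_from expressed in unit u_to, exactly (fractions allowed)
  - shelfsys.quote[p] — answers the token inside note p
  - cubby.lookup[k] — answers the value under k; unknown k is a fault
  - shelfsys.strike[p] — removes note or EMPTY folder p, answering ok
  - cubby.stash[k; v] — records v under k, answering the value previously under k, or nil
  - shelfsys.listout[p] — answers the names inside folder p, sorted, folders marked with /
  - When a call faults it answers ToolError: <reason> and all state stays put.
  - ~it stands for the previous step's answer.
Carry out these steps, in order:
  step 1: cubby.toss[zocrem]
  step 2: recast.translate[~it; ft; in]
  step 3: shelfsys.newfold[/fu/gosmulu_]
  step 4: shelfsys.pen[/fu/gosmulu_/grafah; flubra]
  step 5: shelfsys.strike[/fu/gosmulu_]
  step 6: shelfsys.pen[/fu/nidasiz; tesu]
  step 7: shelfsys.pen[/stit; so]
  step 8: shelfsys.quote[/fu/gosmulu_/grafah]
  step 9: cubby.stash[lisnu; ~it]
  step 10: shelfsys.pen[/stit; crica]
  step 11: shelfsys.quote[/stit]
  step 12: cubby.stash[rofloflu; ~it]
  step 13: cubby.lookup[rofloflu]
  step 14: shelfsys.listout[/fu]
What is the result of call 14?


Answer: [gosmulu_/, nidasiz]

Derivation:
Step: cubby.toss[k=zocrem]
Result: -917
Step: recast.translate[v=~it; u_from=ft; u_to=in]
Result: -11004
Step: shelfsys.newfold[p=/fu/gosmulu_]
Result: ok
Step: shelfsys.pen[p=/fu/gosmulu_/grafah; c=flubra]
Result: created
Step: shelfsys.strike[p=/fu/gosmulu_]
Result: ToolError: not empty
Step: shelfsys.pen[p=/fu/nidasiz; c=tesu]
Result: created
Step: shelfsys.pen[p=/stit; c=so]
Result: created
Step: shelfsys.quote[p=/fu/gosmulu_/grafah]
Result: flubra
Step: cubby.stash[k=lisnu; v=~it]
Result: nil
Step: shelfsys.pen[p=/stit; c=crica]
Result: overwrote
Step: shelfsys.quote[p=/stit]
Result: crica
Step: cubby.stash[k=rofloflu; v=~it]
Result: plesle
Step: cubby.lookup[k=rofloflu]
Result: crica
Step: shelfsys.listout[p=/fu]
Result: [gosmulu_/, nidasiz]


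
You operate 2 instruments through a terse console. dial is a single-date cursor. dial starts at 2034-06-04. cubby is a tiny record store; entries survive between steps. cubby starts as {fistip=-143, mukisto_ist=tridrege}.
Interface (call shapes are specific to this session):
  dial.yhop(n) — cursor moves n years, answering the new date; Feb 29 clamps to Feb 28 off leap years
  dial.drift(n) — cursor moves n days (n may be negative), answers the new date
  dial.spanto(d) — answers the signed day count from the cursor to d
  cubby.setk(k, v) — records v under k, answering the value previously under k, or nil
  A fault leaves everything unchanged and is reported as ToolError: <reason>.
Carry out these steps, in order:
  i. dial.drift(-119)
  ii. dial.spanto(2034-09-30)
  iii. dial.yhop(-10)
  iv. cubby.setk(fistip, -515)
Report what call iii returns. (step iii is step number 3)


Using dial.drift passing -119, — result: 2034-02-05.
Now I run dial.spanto passing 2034-09-30, which returns 237.
Using dial.yhop passing -10, — result: 2024-02-05.
I try cubby.setk passing fistip, -515: -143.

Answer: 2024-02-05


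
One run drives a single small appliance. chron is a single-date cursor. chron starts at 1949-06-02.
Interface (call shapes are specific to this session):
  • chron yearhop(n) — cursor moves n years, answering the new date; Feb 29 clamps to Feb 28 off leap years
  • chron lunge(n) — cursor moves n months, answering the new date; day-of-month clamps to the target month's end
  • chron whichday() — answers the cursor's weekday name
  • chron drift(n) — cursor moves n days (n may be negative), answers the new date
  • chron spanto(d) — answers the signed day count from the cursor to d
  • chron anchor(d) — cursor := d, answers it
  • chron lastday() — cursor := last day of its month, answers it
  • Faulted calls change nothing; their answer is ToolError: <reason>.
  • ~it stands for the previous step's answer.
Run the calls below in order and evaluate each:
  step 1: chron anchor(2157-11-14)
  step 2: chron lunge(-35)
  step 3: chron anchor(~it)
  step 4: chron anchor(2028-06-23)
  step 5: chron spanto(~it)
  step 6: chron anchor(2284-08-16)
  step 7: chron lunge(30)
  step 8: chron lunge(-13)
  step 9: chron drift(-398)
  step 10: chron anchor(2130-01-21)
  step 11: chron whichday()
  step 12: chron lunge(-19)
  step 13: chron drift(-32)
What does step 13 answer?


>>> chron anchor 2157-11-14
:: 2157-11-14
>>> chron lunge -35
:: 2154-12-14
>>> chron anchor ~it
:: 2154-12-14
>>> chron anchor 2028-06-23
:: 2028-06-23
>>> chron spanto ~it
:: 0
>>> chron anchor 2284-08-16
:: 2284-08-16
>>> chron lunge 30
:: 2287-02-16
>>> chron lunge -13
:: 2286-01-16
>>> chron drift -398
:: 2284-12-14
>>> chron anchor 2130-01-21
:: 2130-01-21
>>> chron whichday
:: Saturday
>>> chron lunge -19
:: 2128-06-21
>>> chron drift -32
:: 2128-05-20

Answer: 2128-05-20


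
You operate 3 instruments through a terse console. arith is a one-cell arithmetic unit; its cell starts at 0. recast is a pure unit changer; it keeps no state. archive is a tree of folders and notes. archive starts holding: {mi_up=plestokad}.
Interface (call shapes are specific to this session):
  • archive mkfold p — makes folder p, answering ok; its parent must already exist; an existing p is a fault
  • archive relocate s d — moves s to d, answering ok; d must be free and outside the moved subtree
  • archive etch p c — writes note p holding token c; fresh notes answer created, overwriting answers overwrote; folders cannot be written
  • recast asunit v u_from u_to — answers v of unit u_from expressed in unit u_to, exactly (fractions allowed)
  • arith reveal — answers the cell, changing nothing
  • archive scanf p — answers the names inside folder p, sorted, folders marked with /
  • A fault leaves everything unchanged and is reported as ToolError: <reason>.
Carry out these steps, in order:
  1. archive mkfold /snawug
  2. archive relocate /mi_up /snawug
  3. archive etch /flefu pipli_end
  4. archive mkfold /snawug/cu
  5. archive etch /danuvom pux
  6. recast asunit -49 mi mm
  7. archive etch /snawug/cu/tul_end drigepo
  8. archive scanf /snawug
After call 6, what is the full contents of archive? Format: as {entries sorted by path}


// archive mkfold(p: /snawug) == ok
// archive relocate(s: /mi_up, d: /snawug) == ToolError: exists
// archive etch(p: /flefu, c: pipli_end) == created
// archive mkfold(p: /snawug/cu) == ok
// archive etch(p: /danuvom, c: pux) == created
// recast asunit(v: -49, u_from: mi, u_to: mm) == -78857856
// archive etch(p: /snawug/cu/tul_end, c: drigepo) == created
// archive scanf(p: /snawug) == [cu/]

Answer: {danuvom=pux, flefu=pipli_end, mi_up=plestokad, snawug/, snawug/cu/}


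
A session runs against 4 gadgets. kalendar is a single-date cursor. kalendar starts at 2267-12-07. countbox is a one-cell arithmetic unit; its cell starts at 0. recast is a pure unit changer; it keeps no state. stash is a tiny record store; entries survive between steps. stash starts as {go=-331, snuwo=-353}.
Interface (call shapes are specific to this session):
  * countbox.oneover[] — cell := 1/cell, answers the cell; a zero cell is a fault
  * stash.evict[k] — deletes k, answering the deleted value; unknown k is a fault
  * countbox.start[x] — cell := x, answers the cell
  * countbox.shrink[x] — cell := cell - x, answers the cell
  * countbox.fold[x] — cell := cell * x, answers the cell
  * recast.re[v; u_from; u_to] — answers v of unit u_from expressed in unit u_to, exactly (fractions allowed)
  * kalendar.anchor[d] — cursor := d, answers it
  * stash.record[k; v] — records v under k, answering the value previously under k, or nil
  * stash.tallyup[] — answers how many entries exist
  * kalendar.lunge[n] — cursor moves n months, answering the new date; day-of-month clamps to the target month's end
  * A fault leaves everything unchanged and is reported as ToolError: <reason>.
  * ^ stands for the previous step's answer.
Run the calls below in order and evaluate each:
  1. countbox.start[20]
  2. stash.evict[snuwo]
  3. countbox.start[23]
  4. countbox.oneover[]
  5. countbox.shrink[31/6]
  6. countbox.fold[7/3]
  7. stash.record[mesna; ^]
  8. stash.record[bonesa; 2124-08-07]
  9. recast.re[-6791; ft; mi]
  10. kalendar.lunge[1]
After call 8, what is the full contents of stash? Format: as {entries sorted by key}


>> countbox.start(x=20)
<< 20
>> stash.evict(k=snuwo)
<< -353
>> countbox.start(x=23)
<< 23
>> countbox.oneover()
<< 1/23
>> countbox.shrink(x=31/6)
<< -707/138
>> countbox.fold(x=7/3)
<< -4949/414
>> stash.record(k=mesna, v=^)
<< nil
>> stash.record(k=bonesa, v=2124-08-07)
<< nil
>> recast.re(v=-6791, u_from=ft, u_to=mi)
<< -6791/5280
>> kalendar.lunge(n=1)
<< 2268-01-07

Answer: {bonesa=2124-08-07, go=-331, mesna=-4949/414}


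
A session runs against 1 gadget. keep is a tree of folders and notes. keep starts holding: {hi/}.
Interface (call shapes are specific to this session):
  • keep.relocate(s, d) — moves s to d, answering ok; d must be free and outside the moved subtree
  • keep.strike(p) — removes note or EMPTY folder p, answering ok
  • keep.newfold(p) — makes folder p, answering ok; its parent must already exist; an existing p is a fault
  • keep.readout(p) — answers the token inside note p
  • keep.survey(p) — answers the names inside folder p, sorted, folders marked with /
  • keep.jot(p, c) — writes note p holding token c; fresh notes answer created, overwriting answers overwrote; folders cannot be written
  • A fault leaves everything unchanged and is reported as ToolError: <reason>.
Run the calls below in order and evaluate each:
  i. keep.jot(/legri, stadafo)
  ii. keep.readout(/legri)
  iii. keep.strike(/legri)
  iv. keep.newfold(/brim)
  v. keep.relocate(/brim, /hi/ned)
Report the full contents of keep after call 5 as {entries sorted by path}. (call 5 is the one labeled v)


Answer: {hi/, hi/ned/}

Derivation:
-> jot(p='/legri', c='stadafo')
<- created
-> readout(p='/legri')
<- stadafo
-> strike(p='/legri')
<- ok
-> newfold(p='/brim')
<- ok
-> relocate(s='/brim', d='/hi/ned')
<- ok


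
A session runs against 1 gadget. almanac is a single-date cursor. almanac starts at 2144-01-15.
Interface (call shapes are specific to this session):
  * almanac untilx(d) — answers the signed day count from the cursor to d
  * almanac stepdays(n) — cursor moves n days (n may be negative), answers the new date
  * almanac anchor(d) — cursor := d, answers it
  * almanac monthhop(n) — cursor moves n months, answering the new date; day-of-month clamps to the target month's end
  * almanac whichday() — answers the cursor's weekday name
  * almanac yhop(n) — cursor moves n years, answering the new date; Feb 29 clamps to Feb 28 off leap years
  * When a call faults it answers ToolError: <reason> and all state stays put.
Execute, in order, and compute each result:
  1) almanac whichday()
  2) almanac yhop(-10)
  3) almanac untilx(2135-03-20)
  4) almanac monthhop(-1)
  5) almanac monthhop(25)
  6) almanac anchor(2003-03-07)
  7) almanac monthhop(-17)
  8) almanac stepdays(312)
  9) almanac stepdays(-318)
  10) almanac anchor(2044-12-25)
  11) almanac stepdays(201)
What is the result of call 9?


-- almanac whichday() -> Wednesday
-- almanac yhop(-10) -> 2134-01-15
-- almanac untilx(2135-03-20) -> 429
-- almanac monthhop(-1) -> 2133-12-15
-- almanac monthhop(25) -> 2136-01-15
-- almanac anchor(2003-03-07) -> 2003-03-07
-- almanac monthhop(-17) -> 2001-10-07
-- almanac stepdays(312) -> 2002-08-15
-- almanac stepdays(-318) -> 2001-10-01
-- almanac anchor(2044-12-25) -> 2044-12-25
-- almanac stepdays(201) -> 2045-07-14

Answer: 2001-10-01


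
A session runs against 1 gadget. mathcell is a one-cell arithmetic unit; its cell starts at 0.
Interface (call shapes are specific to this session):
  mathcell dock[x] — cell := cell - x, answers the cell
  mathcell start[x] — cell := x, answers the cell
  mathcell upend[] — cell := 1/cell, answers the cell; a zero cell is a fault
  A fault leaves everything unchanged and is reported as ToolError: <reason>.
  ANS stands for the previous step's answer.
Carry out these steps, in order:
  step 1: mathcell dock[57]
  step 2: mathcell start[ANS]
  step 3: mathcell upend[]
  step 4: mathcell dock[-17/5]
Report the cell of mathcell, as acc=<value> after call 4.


>> mathcell dock(x→57)
<< -57
>> mathcell start(x→ANS)
<< -57
>> mathcell upend()
<< -1/57
>> mathcell dock(x→-17/5)
<< 964/285

Answer: acc=964/285


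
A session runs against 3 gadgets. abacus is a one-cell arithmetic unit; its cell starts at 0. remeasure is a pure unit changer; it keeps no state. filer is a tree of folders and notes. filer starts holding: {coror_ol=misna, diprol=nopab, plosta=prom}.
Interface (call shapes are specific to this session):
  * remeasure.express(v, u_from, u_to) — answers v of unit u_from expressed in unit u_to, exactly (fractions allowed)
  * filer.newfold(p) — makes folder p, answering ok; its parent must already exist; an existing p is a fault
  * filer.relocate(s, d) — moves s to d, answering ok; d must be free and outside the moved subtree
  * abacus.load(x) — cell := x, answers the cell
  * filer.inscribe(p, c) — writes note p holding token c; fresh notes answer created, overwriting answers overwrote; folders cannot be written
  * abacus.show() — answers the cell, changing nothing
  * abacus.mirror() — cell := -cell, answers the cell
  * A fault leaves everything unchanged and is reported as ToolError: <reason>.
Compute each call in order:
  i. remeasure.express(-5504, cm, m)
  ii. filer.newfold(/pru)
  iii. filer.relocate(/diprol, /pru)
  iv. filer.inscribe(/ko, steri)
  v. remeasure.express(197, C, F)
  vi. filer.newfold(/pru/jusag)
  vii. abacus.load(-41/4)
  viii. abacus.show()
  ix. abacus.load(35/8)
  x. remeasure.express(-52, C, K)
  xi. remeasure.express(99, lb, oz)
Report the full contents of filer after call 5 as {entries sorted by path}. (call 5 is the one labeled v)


Then express with v='-5504', u_from='cm', u_to='m', and observe -1376/25.
I call newfold with p='/pru', — result: ok.
Using relocate with s='/diprol', d='/pru', — result: ToolError: exists.
I invoke inscribe with p='/ko', c='steri': created.
I run express with v='197', u_from='C', u_to='F', giving 1933/5.
I call newfold with p='/pru/jusag', yielding ok.
Using load with x='-41/4', yielding -41/4.
Then show, which returns -41/4.
I use load with x='35/8', and observe 35/8.
I invoke express with v='-52', u_from='C', u_to='K', yielding 4423/20.
I try express with v='99', u_from='lb', u_to='oz', and get 1584.

Answer: {coror_ol=misna, diprol=nopab, ko=steri, plosta=prom, pru/}


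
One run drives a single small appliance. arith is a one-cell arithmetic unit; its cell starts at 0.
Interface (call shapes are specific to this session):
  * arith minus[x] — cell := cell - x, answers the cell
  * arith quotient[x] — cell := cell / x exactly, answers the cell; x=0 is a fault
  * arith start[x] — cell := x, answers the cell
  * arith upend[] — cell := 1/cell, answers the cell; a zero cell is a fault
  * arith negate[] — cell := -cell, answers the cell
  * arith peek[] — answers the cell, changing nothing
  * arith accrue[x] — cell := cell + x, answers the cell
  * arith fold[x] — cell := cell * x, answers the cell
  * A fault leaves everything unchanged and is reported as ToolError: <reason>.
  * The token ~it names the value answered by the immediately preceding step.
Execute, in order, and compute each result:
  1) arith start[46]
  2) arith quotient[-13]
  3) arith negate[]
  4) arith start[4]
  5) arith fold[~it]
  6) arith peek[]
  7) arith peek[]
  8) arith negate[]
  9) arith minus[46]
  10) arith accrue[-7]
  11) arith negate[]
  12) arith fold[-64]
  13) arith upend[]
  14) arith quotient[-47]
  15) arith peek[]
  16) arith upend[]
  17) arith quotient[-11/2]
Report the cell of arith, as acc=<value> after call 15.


// 1. arith start(x→46) -> 46
// 2. arith quotient(x→-13) -> -46/13
// 3. arith negate() -> 46/13
// 4. arith start(x→4) -> 4
// 5. arith fold(x→~it) -> 16
// 6. arith peek() -> 16
// 7. arith peek() -> 16
// 8. arith negate() -> -16
// 9. arith minus(x→46) -> -62
// 10. arith accrue(x→-7) -> -69
// 11. arith negate() -> 69
// 12. arith fold(x→-64) -> -4416
// 13. arith upend() -> -1/4416
// 14. arith quotient(x→-47) -> 1/207552
// 15. arith peek() -> 1/207552
// 16. arith upend() -> 207552
// 17. arith quotient(x→-11/2) -> -415104/11

Answer: acc=1/207552


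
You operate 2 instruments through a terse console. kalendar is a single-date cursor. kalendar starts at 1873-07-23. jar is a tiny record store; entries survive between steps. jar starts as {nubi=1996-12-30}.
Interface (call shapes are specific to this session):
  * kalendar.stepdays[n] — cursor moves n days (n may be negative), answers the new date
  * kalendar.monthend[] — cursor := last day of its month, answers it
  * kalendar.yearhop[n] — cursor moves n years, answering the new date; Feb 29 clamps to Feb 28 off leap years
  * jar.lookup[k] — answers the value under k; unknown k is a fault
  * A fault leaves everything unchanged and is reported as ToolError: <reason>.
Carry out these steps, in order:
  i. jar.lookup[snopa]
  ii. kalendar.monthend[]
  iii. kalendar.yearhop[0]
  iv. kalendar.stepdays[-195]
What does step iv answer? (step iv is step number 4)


Answer: 1873-01-17

Derivation:
Calling lookup on k: snopa, — result: ToolError: no such key snopa.
Then monthend(), and get 1873-07-31.
Now I run yearhop on n: 0: 1873-07-31.
I run stepdays on n: -195, and get 1873-01-17.


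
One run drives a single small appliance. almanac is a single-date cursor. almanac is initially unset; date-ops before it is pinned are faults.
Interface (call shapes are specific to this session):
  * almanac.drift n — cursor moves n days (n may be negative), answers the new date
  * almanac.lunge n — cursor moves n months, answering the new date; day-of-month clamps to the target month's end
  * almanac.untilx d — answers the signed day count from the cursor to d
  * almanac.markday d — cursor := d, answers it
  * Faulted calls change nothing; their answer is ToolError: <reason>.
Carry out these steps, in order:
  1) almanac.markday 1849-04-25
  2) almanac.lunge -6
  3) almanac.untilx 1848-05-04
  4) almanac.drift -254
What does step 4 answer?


Answer: 1848-02-14

Derivation:
-> markday(d→1849-04-25)
<- 1849-04-25
-> lunge(n→-6)
<- 1848-10-25
-> untilx(d→1848-05-04)
<- -174
-> drift(n→-254)
<- 1848-02-14


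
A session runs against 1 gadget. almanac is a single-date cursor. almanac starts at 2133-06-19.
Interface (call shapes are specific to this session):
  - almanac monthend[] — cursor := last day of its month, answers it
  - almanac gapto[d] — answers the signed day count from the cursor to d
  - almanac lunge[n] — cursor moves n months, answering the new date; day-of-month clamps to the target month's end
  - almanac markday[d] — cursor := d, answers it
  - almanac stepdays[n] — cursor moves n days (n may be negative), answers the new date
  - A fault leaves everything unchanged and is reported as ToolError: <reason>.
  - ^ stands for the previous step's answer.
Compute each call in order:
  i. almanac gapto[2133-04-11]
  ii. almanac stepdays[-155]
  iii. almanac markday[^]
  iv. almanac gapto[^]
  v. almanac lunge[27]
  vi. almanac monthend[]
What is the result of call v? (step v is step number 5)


$ almanac gapto d=2133-04-11
= -69
$ almanac stepdays n=-155
= 2133-01-15
$ almanac markday d=^
= 2133-01-15
$ almanac gapto d=^
= 0
$ almanac lunge n=27
= 2135-04-15
$ almanac monthend
= 2135-04-30

Answer: 2135-04-15


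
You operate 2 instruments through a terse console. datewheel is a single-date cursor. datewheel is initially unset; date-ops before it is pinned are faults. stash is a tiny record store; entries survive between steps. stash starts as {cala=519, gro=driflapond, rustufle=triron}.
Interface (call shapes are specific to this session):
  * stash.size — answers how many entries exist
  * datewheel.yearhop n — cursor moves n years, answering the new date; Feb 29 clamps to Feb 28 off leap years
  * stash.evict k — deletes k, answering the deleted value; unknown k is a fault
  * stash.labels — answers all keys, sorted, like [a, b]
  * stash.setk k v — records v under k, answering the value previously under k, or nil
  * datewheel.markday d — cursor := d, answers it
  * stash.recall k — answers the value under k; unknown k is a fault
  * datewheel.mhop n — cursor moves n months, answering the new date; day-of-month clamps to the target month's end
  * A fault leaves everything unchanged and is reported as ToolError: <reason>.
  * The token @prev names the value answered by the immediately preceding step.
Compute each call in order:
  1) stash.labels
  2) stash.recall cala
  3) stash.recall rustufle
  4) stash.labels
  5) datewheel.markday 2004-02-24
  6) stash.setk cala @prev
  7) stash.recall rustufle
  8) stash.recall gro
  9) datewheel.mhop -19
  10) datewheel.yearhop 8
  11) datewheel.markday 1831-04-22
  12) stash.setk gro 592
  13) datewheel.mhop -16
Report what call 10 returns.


I invoke labels, — result: [cala, gro, rustufle].
Now I run recall on k=cala: 519.
Calling recall on k=rustufle, which returns triron.
I try labels(), which returns [cala, gro, rustufle].
I run markday on d=2004-02-24: 2004-02-24.
I use setk on k=cala, v=@prev, giving 519.
I call recall on k=rustufle, → triron.
Then recall on k=gro, which returns driflapond.
I invoke mhop on n=-19, yielding 2002-07-24.
Using yearhop on n=8, → 2010-07-24.
Next I call markday on d=1831-04-22, giving 1831-04-22.
I call setk on k=gro, v=592, and get driflapond.
Now I run mhop on n=-16, — result: 1829-12-22.

Answer: 2010-07-24


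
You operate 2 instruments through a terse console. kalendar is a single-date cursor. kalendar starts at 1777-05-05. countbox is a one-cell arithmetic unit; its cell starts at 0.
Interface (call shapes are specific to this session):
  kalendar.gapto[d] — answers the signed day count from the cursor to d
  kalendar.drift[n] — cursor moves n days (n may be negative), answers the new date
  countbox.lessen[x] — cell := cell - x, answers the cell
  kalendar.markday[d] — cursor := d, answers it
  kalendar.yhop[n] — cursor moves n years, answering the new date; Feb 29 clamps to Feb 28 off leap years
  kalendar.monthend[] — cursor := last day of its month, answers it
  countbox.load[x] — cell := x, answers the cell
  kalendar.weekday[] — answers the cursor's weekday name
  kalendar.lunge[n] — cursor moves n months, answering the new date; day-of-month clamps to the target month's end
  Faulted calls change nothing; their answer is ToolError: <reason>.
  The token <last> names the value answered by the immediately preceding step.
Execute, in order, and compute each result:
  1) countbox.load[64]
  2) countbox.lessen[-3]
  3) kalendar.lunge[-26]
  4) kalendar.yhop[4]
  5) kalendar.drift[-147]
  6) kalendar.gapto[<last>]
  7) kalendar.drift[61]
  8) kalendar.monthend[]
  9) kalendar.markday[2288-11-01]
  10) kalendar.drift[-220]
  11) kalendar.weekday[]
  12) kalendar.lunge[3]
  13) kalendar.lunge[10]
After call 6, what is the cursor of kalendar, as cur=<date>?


% countbox.load x=64
= 64
% countbox.lessen x=-3
= 67
% kalendar.lunge n=-26
= 1775-03-05
% kalendar.yhop n=4
= 1779-03-05
% kalendar.drift n=-147
= 1778-10-09
% kalendar.gapto d=<last>
= 0
% kalendar.drift n=61
= 1778-12-09
% kalendar.monthend
= 1778-12-31
% kalendar.markday d=2288-11-01
= 2288-11-01
% kalendar.drift n=-220
= 2288-03-26
% kalendar.weekday
= Monday
% kalendar.lunge n=3
= 2288-06-26
% kalendar.lunge n=10
= 2289-04-26

Answer: cur=1778-10-09


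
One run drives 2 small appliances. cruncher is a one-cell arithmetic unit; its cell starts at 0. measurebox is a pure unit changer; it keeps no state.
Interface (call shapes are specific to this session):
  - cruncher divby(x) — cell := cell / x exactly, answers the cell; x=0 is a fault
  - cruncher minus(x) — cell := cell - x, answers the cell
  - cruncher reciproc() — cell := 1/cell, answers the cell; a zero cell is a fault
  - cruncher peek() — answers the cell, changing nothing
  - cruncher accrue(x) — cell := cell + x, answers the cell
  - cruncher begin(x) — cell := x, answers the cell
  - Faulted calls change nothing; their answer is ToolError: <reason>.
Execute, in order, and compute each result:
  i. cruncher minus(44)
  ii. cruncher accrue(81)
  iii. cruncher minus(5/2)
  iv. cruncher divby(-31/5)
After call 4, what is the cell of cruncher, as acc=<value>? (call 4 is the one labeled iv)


Answer: acc=-345/62

Derivation:
// 1. cruncher minus(x=44) -> -44
// 2. cruncher accrue(x=81) -> 37
// 3. cruncher minus(x=5/2) -> 69/2
// 4. cruncher divby(x=-31/5) -> -345/62


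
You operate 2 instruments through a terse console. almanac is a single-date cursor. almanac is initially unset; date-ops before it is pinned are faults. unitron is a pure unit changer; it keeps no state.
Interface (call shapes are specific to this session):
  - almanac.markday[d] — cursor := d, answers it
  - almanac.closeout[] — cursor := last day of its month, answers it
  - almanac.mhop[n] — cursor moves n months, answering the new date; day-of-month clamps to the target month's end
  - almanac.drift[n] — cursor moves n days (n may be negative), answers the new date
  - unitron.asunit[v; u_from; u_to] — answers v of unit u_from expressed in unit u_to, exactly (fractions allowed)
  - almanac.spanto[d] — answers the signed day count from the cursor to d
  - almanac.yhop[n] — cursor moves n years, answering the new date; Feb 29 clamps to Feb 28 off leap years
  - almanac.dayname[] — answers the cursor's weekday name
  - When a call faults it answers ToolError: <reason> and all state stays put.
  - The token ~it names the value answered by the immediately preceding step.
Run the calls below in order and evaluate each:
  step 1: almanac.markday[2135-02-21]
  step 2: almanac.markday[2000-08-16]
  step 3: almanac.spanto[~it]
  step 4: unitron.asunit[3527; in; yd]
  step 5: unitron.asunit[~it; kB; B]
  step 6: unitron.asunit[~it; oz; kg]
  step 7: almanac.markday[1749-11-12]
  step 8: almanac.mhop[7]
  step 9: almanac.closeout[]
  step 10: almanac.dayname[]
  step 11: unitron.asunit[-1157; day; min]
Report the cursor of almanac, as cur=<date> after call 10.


>> almanac.markday(d=2135-02-21)
<< 2135-02-21
>> almanac.markday(d=2000-08-16)
<< 2000-08-16
>> almanac.spanto(d=~it)
<< 0
>> unitron.asunit(v=3527, u_from=in, u_to=yd)
<< 3527/36
>> unitron.asunit(v=~it, u_from=kB, u_to=B)
<< 881750/9
>> unitron.asunit(v=~it, u_from=oz, u_to=kg)
<< 159982028899/57600000
>> almanac.markday(d=1749-11-12)
<< 1749-11-12
>> almanac.mhop(n=7)
<< 1750-06-12
>> almanac.closeout()
<< 1750-06-30
>> almanac.dayname()
<< Tuesday
>> unitron.asunit(v=-1157, u_from=day, u_to=min)
<< -1666080

Answer: cur=1750-06-30


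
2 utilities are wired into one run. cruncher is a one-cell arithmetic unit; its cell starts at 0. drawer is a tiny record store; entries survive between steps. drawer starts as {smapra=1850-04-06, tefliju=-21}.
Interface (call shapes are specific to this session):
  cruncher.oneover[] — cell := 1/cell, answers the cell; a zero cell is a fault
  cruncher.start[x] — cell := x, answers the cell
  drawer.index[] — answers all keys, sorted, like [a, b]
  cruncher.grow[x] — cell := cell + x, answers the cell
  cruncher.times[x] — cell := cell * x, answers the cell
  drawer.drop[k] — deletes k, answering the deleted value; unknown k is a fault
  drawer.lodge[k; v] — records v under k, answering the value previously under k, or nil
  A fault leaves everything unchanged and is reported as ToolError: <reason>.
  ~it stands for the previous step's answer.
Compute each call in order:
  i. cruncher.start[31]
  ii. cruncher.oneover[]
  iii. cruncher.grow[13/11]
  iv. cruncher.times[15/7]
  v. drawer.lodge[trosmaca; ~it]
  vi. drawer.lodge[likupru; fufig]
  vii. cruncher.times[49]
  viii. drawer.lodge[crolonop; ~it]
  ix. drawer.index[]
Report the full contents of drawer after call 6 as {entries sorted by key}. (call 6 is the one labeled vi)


Answer: {likupru=fufig, smapra=1850-04-06, tefliju=-21, trosmaca=6210/2387}

Derivation:
CALL cruncher.start[x→31]
RET  31
CALL cruncher.oneover[]
RET  1/31
CALL cruncher.grow[x→13/11]
RET  414/341
CALL cruncher.times[x→15/7]
RET  6210/2387
CALL drawer.lodge[k→trosmaca; v→~it]
RET  nil
CALL drawer.lodge[k→likupru; v→fufig]
RET  nil
CALL cruncher.times[x→49]
RET  43470/341
CALL drawer.lodge[k→crolonop; v→~it]
RET  nil
CALL drawer.index[]
RET  [crolonop, likupru, smapra, tefliju, trosmaca]
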